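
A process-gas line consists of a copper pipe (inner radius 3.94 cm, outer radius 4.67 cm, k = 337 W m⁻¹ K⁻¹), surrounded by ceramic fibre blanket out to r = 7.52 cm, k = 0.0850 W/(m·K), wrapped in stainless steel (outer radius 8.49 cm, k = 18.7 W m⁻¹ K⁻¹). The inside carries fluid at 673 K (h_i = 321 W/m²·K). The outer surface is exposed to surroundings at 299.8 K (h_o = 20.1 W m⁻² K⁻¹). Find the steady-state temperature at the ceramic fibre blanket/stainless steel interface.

Treat each layer as a resistance in series:
  R'_conv,in = 1/(2πr h) = 1/(2π·0.0394·321) = 0.01258 m·K/W
  R'_copper = ln(0.0467/0.0394)/(2πk) = 0.1700/(2π·337) = 8.028×10^-5 m·K/W
  R'_ceramic fibre blanket = ln(0.0752/0.0467)/(2πk) = 0.4764/(2π·0.0850) = 0.8920 m·K/W
  R'_stainless steel = ln(0.0849/0.0752)/(2πk) = 0.1213/(2π·18.7) = 0.001033 m·K/W
  R'_conv,out = 1/(2πr h) = 1/(2π·0.0849·20.1) = 0.09326 m·K/W
ΣR = 0.01258 + 8.028×10^-5 + 0.8920 + 0.001033 + 0.09326 = 0.9990 m·K/W
Q' = ΔT/ΣR = (673 K − 299.8 K)/0.9990 = 373.6 W/m
From the inner boundary to the ceramic fibre blanket/stainless steel interface, ΣR_partial = 0.9047 m·K/W.
T_interface = T_in − Q'·ΣR_partial = 673 K − (373.6)(0.9047) = 335.0 K

T = 335.0 K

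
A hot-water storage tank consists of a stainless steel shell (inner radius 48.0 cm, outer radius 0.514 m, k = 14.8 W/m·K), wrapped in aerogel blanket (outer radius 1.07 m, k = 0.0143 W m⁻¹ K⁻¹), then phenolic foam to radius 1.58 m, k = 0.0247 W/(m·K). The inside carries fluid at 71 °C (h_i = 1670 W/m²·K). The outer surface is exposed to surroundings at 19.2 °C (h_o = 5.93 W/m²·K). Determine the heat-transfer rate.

Q = 7.84 W

Series thermal resistances, inner to outer:
  R_conv,in = 1/(4πr²h) = 1/(4π·0.480²·1670) = 2.068×10^-4 K/W
  R_stainless steel = (1/0.480 − 1/0.514)/(4πk) = 0.1378/(4π·14.8) = 7.410×10^-4 K/W
  R_aerogel blanket = (1/0.514 − 1/1.07)/(4πk) = 1.011/(4π·0.0143) = 5.626 K/W
  R_phenolic foam = (1/1.07 − 1/1.58)/(4πk) = 0.3017/(4π·0.0247) = 0.9719 K/W
  R_conv,out = 1/(4πr²h) = 1/(4π·1.58²·5.93) = 0.005376 K/W
ΣR = 2.068×10^-4 + 7.410×10^-4 + 5.626 + 0.9719 + 0.005376 = 6.604 K/W
Q = ΔT/ΣR = (71 °C − 19.2 °C)/6.604 = 7.84 W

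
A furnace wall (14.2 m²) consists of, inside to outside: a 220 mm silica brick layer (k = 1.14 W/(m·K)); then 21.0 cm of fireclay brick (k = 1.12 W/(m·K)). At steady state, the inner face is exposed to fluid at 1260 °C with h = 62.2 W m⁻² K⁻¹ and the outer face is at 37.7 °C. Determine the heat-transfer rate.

Q = 43.8 kW

Resistance network (inner→outer):
  R_conv,in = 1/(hA) = 1/(62.2·14.2) = 0.001132 K/W
  R_silica brick = L/(kA) = 0.220/(1.14·14.2) = 0.01359 K/W
  R_fireclay brick = L/(kA) = 0.210/(1.12·14.2) = 0.01320 K/W
ΣR = 0.001132 + 0.01359 + 0.01320 = 0.02792 K/W
Q = ΔT/ΣR = (1260 °C − 37.7 °C)/0.02792 = 43800 W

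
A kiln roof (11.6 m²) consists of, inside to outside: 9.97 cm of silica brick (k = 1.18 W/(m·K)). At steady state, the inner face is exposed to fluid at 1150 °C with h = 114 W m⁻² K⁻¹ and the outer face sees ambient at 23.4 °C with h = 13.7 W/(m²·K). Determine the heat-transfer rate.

Series thermal resistances, inner to outer:
  R_conv,in = 1/(hA) = 1/(114·11.6) = 7.562×10^-4 K/W
  R_silica brick = L/(kA) = 0.0997/(1.18·11.6) = 0.007284 K/W
  R_conv,out = 1/(hA) = 1/(13.7·11.6) = 0.006292 K/W
ΣR = 7.562×10^-4 + 0.007284 + 0.006292 = 0.01433 K/W
Q = ΔT/ΣR = (1150 °C − 23.4 °C)/0.01433 = 78600 W

Q = 78600 W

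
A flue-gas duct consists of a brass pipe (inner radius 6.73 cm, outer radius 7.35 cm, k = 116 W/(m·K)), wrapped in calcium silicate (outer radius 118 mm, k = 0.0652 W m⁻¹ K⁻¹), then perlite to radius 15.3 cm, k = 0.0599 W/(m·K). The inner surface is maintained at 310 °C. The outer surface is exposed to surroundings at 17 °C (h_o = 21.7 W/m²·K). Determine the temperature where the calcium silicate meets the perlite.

Resistance network (inner→outer):
  R'_brass = ln(0.0735/0.0673)/(2πk) = 0.08813/(2π·116) = 1.209×10^-4 m·K/W
  R'_calcium silicate = ln(0.118/0.0735)/(2πk) = 0.4734/(2π·0.0652) = 1.156 m·K/W
  R'_perlite = ln(0.153/0.118)/(2πk) = 0.2598/(2π·0.0599) = 0.6902 m·K/W
  R'_conv,out = 1/(2πr h) = 1/(2π·0.153·21.7) = 0.04794 m·K/W
ΣR = 1.209×10^-4 + 1.156 + 0.6902 + 0.04794 = 1.894 m·K/W
Q' = ΔT/ΣR = (310 °C − 17 °C)/1.894 = 154.7 W/m
From the inner boundary to the calcium silicate/perlite interface, ΣR_partial = 1.156 m·K/W.
T_interface = T_in − Q'·ΣR_partial = 310 °C − (154.7)(1.156) = 131 °C

T = 131 °C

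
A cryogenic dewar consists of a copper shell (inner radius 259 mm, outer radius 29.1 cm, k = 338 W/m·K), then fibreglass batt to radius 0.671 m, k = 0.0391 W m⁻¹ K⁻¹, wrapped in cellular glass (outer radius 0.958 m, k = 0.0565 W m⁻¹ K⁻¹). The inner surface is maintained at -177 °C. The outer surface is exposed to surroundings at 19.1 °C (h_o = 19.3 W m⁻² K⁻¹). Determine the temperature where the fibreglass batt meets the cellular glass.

T = -7.9 °C

Series thermal resistances, inner to outer:
  R_copper = (1/0.259 − 1/0.291)/(4πk) = 0.4246/(4π·338) = 9.996×10^-5 K/W
  R_fibreglass batt = (1/0.291 − 1/0.671)/(4πk) = 1.946/(4π·0.0391) = 3.961 K/W
  R_cellular glass = (1/0.671 − 1/0.958)/(4πk) = 0.4465/(4π·0.0565) = 0.6288 K/W
  R_conv,out = 1/(4πr²h) = 1/(4π·0.958²·19.3) = 0.004493 K/W
ΣR = 9.996×10^-5 + 3.961 + 0.6288 + 0.004493 = 4.594 K/W
Q = ΔT/ΣR = (-177 °C − 19.1 °C)/4.594 = -42.69 W
From the inner boundary to the fibreglass batt/cellular glass interface, ΣR_partial = 3.961 K/W.
T_interface = T_in − Q·ΣR_partial = -177 °C − (-42.69)(3.961) = -7.9 °C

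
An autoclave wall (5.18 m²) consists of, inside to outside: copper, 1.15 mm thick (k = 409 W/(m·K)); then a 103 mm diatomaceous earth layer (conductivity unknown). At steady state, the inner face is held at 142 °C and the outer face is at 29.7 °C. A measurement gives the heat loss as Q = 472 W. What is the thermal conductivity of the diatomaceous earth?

k = 0.0836 W/m·K

ΣR = ΔT/Q = |142 − 29.7|/472 = 0.2379 K/W
Known resistances:
  R_copper = L/(kA) = 0.00115/(409·5.18) = 5.428×10^-7 K/W
R_diatomaceous earth = ΣR − ΣR_known = 0.2379 − 5.428×10^-7 = 0.2379 K/W
L/(kA) = 0.2379 ⇒ k = 0.103/(0.2379·5.18) = 0.0836 W/m·K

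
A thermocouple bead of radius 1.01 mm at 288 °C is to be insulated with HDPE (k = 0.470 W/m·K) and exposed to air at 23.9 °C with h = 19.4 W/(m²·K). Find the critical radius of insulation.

r_cr = 4.85 cm

For a sphere, r_cr = 2k_ins/h = 2·0.470/19.4 = 0.0485 m = 4.85 cm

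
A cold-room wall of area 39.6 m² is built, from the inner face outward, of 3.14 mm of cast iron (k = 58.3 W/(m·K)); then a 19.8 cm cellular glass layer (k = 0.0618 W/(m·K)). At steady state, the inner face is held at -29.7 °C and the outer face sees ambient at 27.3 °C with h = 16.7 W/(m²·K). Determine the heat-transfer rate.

Q = 692 W

Resistance network (inner→outer):
  R_cast iron = L/(kA) = 0.00314/(58.3·39.6) = 1.360×10^-6 K/W
  R_cellular glass = L/(kA) = 0.198/(0.0618·39.6) = 0.08091 K/W
  R_conv,out = 1/(hA) = 1/(16.7·39.6) = 0.001512 K/W
ΣR = 1.360×10^-6 + 0.08091 + 0.001512 = 0.08242 K/W
Q = ΔT/ΣR = (-29.7 °C − 27.3 °C)/0.08242 = -692 W
(Negative Q ⇒ heat flows inward; heat gain = 692 W.)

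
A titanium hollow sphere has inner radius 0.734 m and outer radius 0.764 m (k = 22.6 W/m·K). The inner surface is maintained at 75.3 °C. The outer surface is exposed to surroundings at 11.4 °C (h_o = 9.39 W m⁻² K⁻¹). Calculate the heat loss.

Treat each layer as a resistance in series:
  R_titanium = (1/0.734 − 1/0.764)/(4πk) = 0.05350/(4π·22.6) = 1.884×10^-4 K/W
  R_conv,out = 1/(4πr²h) = 1/(4π·0.764²·9.39) = 0.01452 K/W
ΣR = 1.884×10^-4 + 0.01452 = 0.01471 K/W
Q = ΔT/ΣR = (75.3 °C − 11.4 °C)/0.01471 = 4340 W

Q = 4340 W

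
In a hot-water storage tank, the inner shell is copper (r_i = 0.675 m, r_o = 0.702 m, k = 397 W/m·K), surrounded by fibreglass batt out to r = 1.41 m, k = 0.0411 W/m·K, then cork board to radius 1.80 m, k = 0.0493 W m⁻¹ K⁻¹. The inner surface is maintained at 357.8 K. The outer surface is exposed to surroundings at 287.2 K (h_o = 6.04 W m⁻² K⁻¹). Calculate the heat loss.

Series thermal resistances, inner to outer:
  R_copper = (1/0.675 − 1/0.702)/(4πk) = 0.05698/(4π·397) = 1.142×10^-5 K/W
  R_fibreglass batt = (1/0.702 − 1/1.41)/(4πk) = 0.7153/(4π·0.0411) = 1.385 K/W
  R_cork board = (1/1.41 − 1/1.80)/(4πk) = 0.1537/(4π·0.0493) = 0.2480 K/W
  R_conv,out = 1/(4πr²h) = 1/(4π·1.80²·6.04) = 0.004066 K/W
ΣR = 1.142×10^-5 + 1.385 + 0.2480 + 0.004066 = 1.637 K/W
Q = ΔT/ΣR = (357.8 K − 287.2 K)/1.637 = 43.1 W

Q = 43.1 W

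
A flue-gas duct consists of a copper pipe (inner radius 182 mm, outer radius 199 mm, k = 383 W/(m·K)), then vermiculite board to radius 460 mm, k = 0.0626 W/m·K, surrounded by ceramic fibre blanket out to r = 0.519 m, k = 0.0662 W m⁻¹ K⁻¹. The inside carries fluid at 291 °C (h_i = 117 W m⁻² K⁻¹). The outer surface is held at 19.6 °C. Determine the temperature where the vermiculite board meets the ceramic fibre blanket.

Series thermal resistances, inner to outer:
  R'_conv,in = 1/(2πr h) = 1/(2π·0.182·117) = 0.007474 m·K/W
  R'_copper = ln(0.199/0.182)/(2πk) = 0.08930/(2π·383) = 3.711×10^-5 m·K/W
  R'_vermiculite board = ln(0.460/0.199)/(2πk) = 0.8379/(2π·0.0626) = 2.130 m·K/W
  R'_ceramic fibre blanket = ln(0.519/0.460)/(2πk) = 0.1207/(2π·0.0662) = 0.2901 m·K/W
ΣR = 0.007474 + 3.711×10^-5 + 2.130 + 0.2901 = 2.428 m·K/W
Q' = ΔT/ΣR = (291 °C − 19.6 °C)/2.428 = 111.8 W/m
From the inner boundary to the vermiculite board/ceramic fibre blanket interface, ΣR_partial = 2.138 m·K/W.
T_interface = T_in − Q'·ΣR_partial = 291 °C − (111.8)(2.138) = 52.0 °C

T = 52.0 °C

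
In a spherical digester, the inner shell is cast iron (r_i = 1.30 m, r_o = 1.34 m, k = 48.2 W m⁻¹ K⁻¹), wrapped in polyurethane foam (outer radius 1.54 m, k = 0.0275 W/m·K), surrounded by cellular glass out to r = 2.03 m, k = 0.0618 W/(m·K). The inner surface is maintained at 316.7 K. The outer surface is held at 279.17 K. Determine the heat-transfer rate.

Q = 77.8 W

Resistance network (inner→outer):
  R_cast iron = (1/1.30 − 1/1.34)/(4πk) = 0.02296/(4π·48.2) = 3.791×10^-5 K/W
  R_polyurethane foam = (1/1.34 − 1/1.54)/(4πk) = 0.09692/(4π·0.0275) = 0.2805 K/W
  R_cellular glass = (1/1.54 − 1/2.03)/(4πk) = 0.1567/(4π·0.0618) = 0.2018 K/W
ΣR = 3.791×10^-5 + 0.2805 + 0.2018 = 0.4823 K/W
Q = ΔT/ΣR = (316.7 K − 279.17 K)/0.4823 = 77.8 W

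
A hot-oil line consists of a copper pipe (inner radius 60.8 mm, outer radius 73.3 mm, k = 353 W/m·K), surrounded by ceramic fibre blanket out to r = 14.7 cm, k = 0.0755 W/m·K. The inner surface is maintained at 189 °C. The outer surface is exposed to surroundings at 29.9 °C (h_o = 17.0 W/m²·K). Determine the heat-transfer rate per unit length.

Resistance network (inner→outer):
  R'_copper = ln(0.0733/0.0608)/(2πk) = 0.1870/(2π·353) = 8.430×10^-5 m·K/W
  R'_ceramic fibre blanket = ln(0.147/0.0733)/(2πk) = 0.6959/(2π·0.0755) = 1.467 m·K/W
  R'_conv,out = 1/(2πr h) = 1/(2π·0.147·17.0) = 0.06369 m·K/W
ΣR = 8.430×10^-5 + 1.467 + 0.06369 = 1.531 m·K/W
Q' = ΔT/ΣR = (189 °C − 29.9 °C)/1.531 = 104 W/m

Q' = 104 W/m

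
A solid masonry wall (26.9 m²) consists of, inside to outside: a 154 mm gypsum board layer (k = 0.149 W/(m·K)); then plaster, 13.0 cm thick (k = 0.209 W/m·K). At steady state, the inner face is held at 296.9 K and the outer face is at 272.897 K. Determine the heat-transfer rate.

Q = 390 W

Series thermal resistances, inner to outer:
  R_gypsum board = L/(kA) = 0.154/(0.149·26.9) = 0.03842 K/W
  R_plaster = L/(kA) = 0.130/(0.209·26.9) = 0.02312 K/W
ΣR = 0.03842 + 0.02312 = 0.06154 K/W
Q = ΔT/ΣR = (296.9 K − 272.897 K)/0.06154 = 390 W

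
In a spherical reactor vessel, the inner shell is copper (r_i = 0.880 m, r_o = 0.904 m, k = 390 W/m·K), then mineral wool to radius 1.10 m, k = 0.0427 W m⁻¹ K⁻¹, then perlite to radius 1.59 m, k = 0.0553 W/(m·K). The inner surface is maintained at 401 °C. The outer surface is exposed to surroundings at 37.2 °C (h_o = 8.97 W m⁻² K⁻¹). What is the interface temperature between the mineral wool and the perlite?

Treat each layer as a resistance in series:
  R_copper = (1/0.880 − 1/0.904)/(4πk) = 0.03017/(4π·390) = 6.156×10^-6 K/W
  R_mineral wool = (1/0.904 − 1/1.10)/(4πk) = 0.1971/(4π·0.0427) = 0.3673 K/W
  R_perlite = (1/1.10 − 1/1.59)/(4πk) = 0.2802/(4π·0.0553) = 0.4032 K/W
  R_conv,out = 1/(4πr²h) = 1/(4π·1.59²·8.97) = 0.003509 K/W
ΣR = 6.156×10^-6 + 0.3673 + 0.4032 + 0.003509 = 0.7740 K/W
Q = ΔT/ΣR = (401 °C − 37.2 °C)/0.7740 = 470.0 W
From the inner boundary to the mineral wool/perlite interface, ΣR_partial = 0.3673 K/W.
T_interface = T_in − Q·ΣR_partial = 401 °C − (470.0)(0.3673) = 228 °C

T = 228 °C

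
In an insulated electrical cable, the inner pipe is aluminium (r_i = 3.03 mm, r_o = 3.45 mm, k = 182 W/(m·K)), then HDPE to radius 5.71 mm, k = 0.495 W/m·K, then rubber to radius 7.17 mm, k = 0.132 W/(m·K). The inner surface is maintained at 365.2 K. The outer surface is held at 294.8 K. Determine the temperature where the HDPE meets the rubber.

T = 339.1 K

Resistance network (inner→outer):
  R'_aluminium = ln(0.00345/0.00303)/(2πk) = 0.1298/(2π·182) = 1.135×10^-4 m·K/W
  R'_HDPE = ln(0.00571/0.00345)/(2πk) = 0.5038/(2π·0.495) = 0.1620 m·K/W
  R'_rubber = ln(0.00717/0.00571)/(2πk) = 0.2277/(2π·0.132) = 0.2745 m·K/W
ΣR = 1.135×10^-4 + 0.1620 + 0.2745 = 0.4366 m·K/W
Q' = ΔT/ΣR = (365.2 K − 294.8 K)/0.4366 = 161.2 W/m
From the inner boundary to the HDPE/rubber interface, ΣR_partial = 0.1621 m·K/W.
T_interface = T_in − Q'·ΣR_partial = 365.2 K − (161.2)(0.1621) = 339.1 K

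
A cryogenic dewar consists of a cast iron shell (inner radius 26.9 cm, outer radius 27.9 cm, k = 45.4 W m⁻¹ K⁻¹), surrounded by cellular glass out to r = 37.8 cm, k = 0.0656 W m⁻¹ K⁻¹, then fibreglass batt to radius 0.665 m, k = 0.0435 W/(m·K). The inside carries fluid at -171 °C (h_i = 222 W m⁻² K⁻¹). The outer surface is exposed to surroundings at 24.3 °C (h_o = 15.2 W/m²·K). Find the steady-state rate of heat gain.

Q = 60.2 W

Resistance network (inner→outer):
  R_conv,in = 1/(4πr²h) = 1/(4π·0.269²·222) = 0.004954 K/W
  R_cast iron = (1/0.269 − 1/0.279)/(4πk) = 0.1332/(4π·45.4) = 2.335×10^-4 K/W
  R_cellular glass = (1/0.279 − 1/0.378)/(4πk) = 0.9387/(4π·0.0656) = 1.139 K/W
  R_fibreglass batt = (1/0.378 − 1/0.665)/(4πk) = 1.142/(4π·0.0435) = 2.089 K/W
  R_conv,out = 1/(4πr²h) = 1/(4π·0.665²·15.2) = 0.01184 K/W
ΣR = 0.004954 + 2.335×10^-4 + 1.139 + 2.089 + 0.01184 = 3.245 K/W
Q = ΔT/ΣR = (-171 °C − 24.3 °C)/3.245 = -60.2 W
(Negative Q ⇒ heat flows inward; heat gain = 60.2 W.)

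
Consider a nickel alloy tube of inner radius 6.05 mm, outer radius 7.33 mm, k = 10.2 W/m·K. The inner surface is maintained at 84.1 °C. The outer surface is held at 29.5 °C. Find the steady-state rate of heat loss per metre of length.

Q' = 18.2 kW/m

Q' = 2πk·ΔT/ln(r₂/r₁) = 2π × 10.2 × 54.6 / ln(0.00733/0.00605) = 18200 W/m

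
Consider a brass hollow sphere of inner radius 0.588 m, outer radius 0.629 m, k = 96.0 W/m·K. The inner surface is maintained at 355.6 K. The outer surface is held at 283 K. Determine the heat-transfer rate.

Q = 790 kW

Q = 4πk·ΔT/(1/r₁ − 1/r₂) = 4π × 96.0 × 72.6 / (1/0.588 − 1/0.629) = 7.90×10^5 W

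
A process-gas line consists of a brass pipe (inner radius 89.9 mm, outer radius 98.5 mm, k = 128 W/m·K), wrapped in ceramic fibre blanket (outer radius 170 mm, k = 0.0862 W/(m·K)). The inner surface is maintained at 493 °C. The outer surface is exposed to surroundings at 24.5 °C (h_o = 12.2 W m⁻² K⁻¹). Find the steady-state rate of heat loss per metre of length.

Treat each layer as a resistance in series:
  R'_brass = ln(0.0985/0.0899)/(2πk) = 0.09136/(2π·128) = 1.136×10^-4 m·K/W
  R'_ceramic fibre blanket = ln(0.170/0.0985)/(2πk) = 0.5457/(2π·0.0862) = 1.008 m·K/W
  R'_conv,out = 1/(2πr h) = 1/(2π·0.170·12.2) = 0.07674 m·K/W
ΣR = 1.136×10^-4 + 1.008 + 0.07674 = 1.085 m·K/W
Q' = ΔT/ΣR = (493 °C − 24.5 °C)/1.085 = 432 W/m

Q' = 432 W/m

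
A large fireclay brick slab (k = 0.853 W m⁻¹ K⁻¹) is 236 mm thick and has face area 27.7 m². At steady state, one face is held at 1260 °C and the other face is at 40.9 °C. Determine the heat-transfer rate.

Q = kA·ΔT/L = 0.853 × 27.7 × |1260 °C − 40.9 °C| / 0.236 = 1.22×10^5 W

Q = 1.22×10^5 W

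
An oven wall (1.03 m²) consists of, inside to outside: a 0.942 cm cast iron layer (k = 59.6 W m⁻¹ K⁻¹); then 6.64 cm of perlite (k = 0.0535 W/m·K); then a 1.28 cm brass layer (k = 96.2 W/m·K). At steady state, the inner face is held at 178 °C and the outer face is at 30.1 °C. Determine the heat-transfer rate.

Q = 123 W

Treat each layer as a resistance in series:
  R_cast iron = L/(kA) = 0.00942/(59.6·1.03) = 1.535×10^-4 K/W
  R_perlite = L/(kA) = 0.0664/(0.0535·1.03) = 1.205 K/W
  R_brass = L/(kA) = 0.0128/(96.2·1.03) = 1.292×10^-4 K/W
ΣR = 1.535×10^-4 + 1.205 + 1.292×10^-4 = 1.205 K/W
Q = ΔT/ΣR = (178 °C − 30.1 °C)/1.205 = 123 W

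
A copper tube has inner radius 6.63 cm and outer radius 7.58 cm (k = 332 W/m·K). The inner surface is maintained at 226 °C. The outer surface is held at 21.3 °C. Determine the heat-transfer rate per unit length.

Q' = 2πk·ΔT/ln(r₂/r₁) = 2π × 332 × 204.7 / ln(0.0758/0.0663) = 3.19×10^6 W/m

Q' = 3190 kW/m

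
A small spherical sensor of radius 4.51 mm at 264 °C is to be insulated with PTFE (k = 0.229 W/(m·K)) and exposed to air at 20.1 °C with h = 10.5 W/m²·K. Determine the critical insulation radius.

For a sphere, r_cr = 2k_ins/h = 2·0.229/10.5 = 0.0436 m = 4.36 cm

r_cr = 4.36 cm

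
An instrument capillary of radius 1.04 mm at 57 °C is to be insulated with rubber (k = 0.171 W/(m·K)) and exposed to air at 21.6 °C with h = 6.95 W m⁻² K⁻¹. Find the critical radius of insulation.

For a cylinder, r_cr = k_ins/h = 0.171/6.95 = 0.0246 m = 2.46 cm

r_cr = 2.46 cm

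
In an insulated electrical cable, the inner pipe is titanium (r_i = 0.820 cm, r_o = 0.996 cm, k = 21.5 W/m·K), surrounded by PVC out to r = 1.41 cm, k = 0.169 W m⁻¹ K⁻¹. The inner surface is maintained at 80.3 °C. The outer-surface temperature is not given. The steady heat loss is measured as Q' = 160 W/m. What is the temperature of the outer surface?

Sum the resistances:
  R'_titanium = ln(0.00996/0.00820)/(2πk) = 0.1944/(2π·21.5) = 0.001439 m·K/W
  R'_PVC = ln(0.0141/0.00996)/(2πk) = 0.3476/(2π·0.169) = 0.3273 m·K/W
ΣR = 0.3288 m·K/W
ΔT = Q'·ΣR = 160 × 0.3288 = 52.61 K
Heat flows outward, so T_out = T_in − ΔT = 80.3 − 52.61 = 27.7 °C

T_out = 27.7 °C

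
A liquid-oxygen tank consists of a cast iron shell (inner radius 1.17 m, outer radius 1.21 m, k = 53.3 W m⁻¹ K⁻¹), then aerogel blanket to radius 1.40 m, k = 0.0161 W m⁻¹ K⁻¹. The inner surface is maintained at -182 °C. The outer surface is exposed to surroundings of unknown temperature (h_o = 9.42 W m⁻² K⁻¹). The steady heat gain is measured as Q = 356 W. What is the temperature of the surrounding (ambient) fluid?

Series resistances:
  R_cast iron = (1/1.17 − 1/1.21)/(4πk) = 0.02825/(4π·53.3) = 4.218×10^-5 K/W
  R_aerogel blanket = (1/1.21 − 1/1.40)/(4πk) = 0.1122/(4π·0.0161) = 0.5544 K/W
  R_conv,out = 1/(4πr²h) = 1/(4π·1.40²·9.42) = 0.004310 K/W
ΣR = 0.5587 K/W
ΔT = Q·ΣR = 356 × 0.5587 = 198.9 K
Heat flows inward, so T_out = T_in + ΔT = -182 + 198.9 = 16.9 °C

T_out = 16.9 °C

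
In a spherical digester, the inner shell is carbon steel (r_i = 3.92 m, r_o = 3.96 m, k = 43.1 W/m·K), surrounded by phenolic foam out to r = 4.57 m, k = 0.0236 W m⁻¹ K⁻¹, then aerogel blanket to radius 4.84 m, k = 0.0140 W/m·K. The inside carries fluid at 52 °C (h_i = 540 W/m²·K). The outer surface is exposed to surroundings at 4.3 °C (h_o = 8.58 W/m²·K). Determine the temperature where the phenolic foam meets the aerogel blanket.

T = 22.4 °C

Resistance network (inner→outer):
  R_conv,in = 1/(4πr²h) = 1/(4π·3.92²·540) = 9.590×10^-6 K/W
  R_carbon steel = (1/3.92 − 1/3.96)/(4πk) = 0.002577/(4π·43.1) = 4.758×10^-6 K/W
  R_phenolic foam = (1/3.96 − 1/4.57)/(4πk) = 0.03371/(4π·0.0236) = 0.1137 K/W
  R_aerogel blanket = (1/4.57 − 1/4.84)/(4πk) = 0.01221/(4π·0.0140) = 0.06938 K/W
  R_conv,out = 1/(4πr²h) = 1/(4π·4.84²·8.58) = 3.959×10^-4 K/W
ΣR = 9.590×10^-6 + 4.758×10^-6 + 0.1137 + 0.06938 + 3.959×10^-4 = 0.1835 K/W
Q = ΔT/ΣR = (52 °C − 4.3 °C)/0.1835 = 259.9 W
From the inner boundary to the phenolic foam/aerogel blanket interface, ΣR_partial = 0.1137 K/W.
T_interface = T_in − Q·ΣR_partial = 52 °C − (259.9)(0.1137) = 22.4 °C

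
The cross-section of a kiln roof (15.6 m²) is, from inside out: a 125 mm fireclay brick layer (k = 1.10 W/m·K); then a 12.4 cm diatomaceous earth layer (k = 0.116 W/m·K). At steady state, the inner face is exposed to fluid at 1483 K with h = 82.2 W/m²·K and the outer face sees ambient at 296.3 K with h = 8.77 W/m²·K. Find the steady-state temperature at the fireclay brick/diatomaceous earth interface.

Treat each layer as a resistance in series:
  R_conv,in = 1/(hA) = 1/(82.2·15.6) = 7.798×10^-4 K/W
  R_fireclay brick = L/(kA) = 0.125/(1.10·15.6) = 0.007284 K/W
  R_diatomaceous earth = L/(kA) = 0.124/(0.116·15.6) = 0.06852 K/W
  R_conv,out = 1/(hA) = 1/(8.77·15.6) = 0.007309 K/W
ΣR = 7.798×10^-4 + 0.007284 + 0.06852 + 0.007309 = 0.08389 K/W
Q = ΔT/ΣR = (1483 K − 296.3 K)/0.08389 = 14150 W
From the inner boundary to the fireclay brick/diatomaceous earth interface, ΣR_partial = 0.008064 K/W.
T_interface = T_in − Q·ΣR_partial = 1483 K − (14150)(0.008064) = 1369 K

T = 1369 K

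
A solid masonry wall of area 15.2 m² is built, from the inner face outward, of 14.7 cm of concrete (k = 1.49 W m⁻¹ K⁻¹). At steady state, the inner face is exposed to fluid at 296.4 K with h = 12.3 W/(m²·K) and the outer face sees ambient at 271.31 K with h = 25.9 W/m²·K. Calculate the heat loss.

Series thermal resistances, inner to outer:
  R_conv,in = 1/(hA) = 1/(12.3·15.2) = 0.005349 K/W
  R_concrete = L/(kA) = 0.147/(1.49·15.2) = 0.006491 K/W
  R_conv,out = 1/(hA) = 1/(25.9·15.2) = 0.002540 K/W
ΣR = 0.005349 + 0.006491 + 0.002540 = 0.01438 K/W
Q = ΔT/ΣR = (296.4 K − 271.31 K)/0.01438 = 1740 W

Q = 1740 W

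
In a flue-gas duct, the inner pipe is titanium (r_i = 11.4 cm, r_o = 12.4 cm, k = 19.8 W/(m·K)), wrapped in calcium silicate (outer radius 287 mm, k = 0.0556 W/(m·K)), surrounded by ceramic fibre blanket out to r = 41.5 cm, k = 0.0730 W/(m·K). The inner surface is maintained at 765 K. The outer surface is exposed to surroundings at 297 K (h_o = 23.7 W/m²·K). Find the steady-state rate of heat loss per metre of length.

Treat each layer as a resistance in series:
  R'_titanium = ln(0.124/0.114)/(2πk) = 0.08408/(2π·19.8) = 6.759×10^-4 m·K/W
  R'_calcium silicate = ln(0.287/0.124)/(2πk) = 0.8392/(2π·0.0556) = 2.402 m·K/W
  R'_ceramic fibre blanket = ln(0.415/0.287)/(2πk) = 0.3688/(2π·0.0730) = 0.8041 m·K/W
  R'_conv,out = 1/(2πr h) = 1/(2π·0.415·23.7) = 0.01618 m·K/W
ΣR = 6.759×10^-4 + 2.402 + 0.8041 + 0.01618 = 3.223 m·K/W
Q' = ΔT/ΣR = (765 K − 297 K)/3.223 = 145 W/m

Q' = 145 W/m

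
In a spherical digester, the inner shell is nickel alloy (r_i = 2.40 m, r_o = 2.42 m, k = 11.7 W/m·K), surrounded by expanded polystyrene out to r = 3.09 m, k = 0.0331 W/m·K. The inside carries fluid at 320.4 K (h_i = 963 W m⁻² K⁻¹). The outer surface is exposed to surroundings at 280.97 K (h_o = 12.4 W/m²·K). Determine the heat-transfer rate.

Series thermal resistances, inner to outer:
  R_conv,in = 1/(4πr²h) = 1/(4π·2.40²·963) = 1.435×10^-5 K/W
  R_nickel alloy = (1/2.40 − 1/2.42)/(4πk) = 0.003444/(4π·11.7) = 2.342×10^-5 K/W
  R_expanded polystyrene = (1/2.42 − 1/3.09)/(4πk) = 0.08960/(4π·0.0331) = 0.2154 K/W
  R_conv,out = 1/(4πr²h) = 1/(4π·3.09²·12.4) = 6.721×10^-4 K/W
ΣR = 1.435×10^-5 + 2.342×10^-5 + 0.2154 + 6.721×10^-4 = 0.2161 K/W
Q = ΔT/ΣR = (320.4 K − 280.97 K)/0.2161 = 182 W

Q = 182 W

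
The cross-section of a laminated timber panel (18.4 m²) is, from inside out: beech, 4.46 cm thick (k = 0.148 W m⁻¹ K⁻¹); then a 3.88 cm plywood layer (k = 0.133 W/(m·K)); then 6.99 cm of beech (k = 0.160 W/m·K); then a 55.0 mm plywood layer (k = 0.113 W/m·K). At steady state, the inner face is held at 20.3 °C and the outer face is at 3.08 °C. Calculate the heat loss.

Resistance network (inner→outer):
  R_beech = L/(kA) = 0.0446/(0.148·18.4) = 0.01638 K/W
  R_plywood = L/(kA) = 0.0388/(0.133·18.4) = 0.01585 K/W
  R_beech = L/(kA) = 0.0699/(0.160·18.4) = 0.02374 K/W
  R_plywood = L/(kA) = 0.0550/(0.113·18.4) = 0.02645 K/W
ΣR = 0.01638 + 0.01585 + 0.02374 + 0.02645 = 0.08242 K/W
Q = ΔT/ΣR = (20.3 °C − 3.08 °C)/0.08242 = 209 W

Q = 209 W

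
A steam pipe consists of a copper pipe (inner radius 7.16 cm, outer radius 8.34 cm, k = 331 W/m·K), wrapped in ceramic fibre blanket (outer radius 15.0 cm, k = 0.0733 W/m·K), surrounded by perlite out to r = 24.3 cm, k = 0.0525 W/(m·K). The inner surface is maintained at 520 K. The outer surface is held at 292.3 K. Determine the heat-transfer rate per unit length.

Treat each layer as a resistance in series:
  R'_copper = ln(0.0834/0.0716)/(2πk) = 0.1526/(2π·331) = 7.335×10^-5 m·K/W
  R'_ceramic fibre blanket = ln(0.150/0.0834)/(2πk) = 0.5870/(2π·0.0733) = 1.275 m·K/W
  R'_perlite = ln(0.243/0.150)/(2πk) = 0.4824/(2π·0.0525) = 1.462 m·K/W
ΣR = 7.335×10^-5 + 1.275 + 1.462 = 2.737 m·K/W
Q' = ΔT/ΣR = (520 K − 292.3 K)/2.737 = 83.2 W/m

Q' = 83.2 W/m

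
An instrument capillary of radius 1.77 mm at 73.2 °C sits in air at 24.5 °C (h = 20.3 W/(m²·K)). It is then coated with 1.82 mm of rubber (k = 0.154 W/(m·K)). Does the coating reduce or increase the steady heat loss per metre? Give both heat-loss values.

Critical radius for a cylinder: r_cr = k/h = 0.00759 m = 0.759 cm.
Outer radius after coating: r₂ = 0.00177 + 0.00182 = 0.00359 m.
Since r₁ < r_cr and r₂ ≤ r_cr, the coating moves toward the maximum at r_cr — heat loss rises.
Bare: R = 1/(2πr₁h) = 4.429 m·K/W; Q = 48.7/4.429 = 11.0 W/m.
Coated: R = R_cond + R_conv = 2.915 m·K/W; Q = 48.7/2.915 = 16.7 W/m.

increases: 11.0 → 16.7 W/m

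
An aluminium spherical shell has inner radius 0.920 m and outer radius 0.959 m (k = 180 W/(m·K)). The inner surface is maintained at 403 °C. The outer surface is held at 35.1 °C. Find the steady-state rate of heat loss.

Q = 4πk·ΔT/(1/r₁ − 1/r₂) = 4π × 180 × 367.9 / (1/0.920 − 1/0.959) = 1.88×10^7 W

Q = 1.88×10^7 W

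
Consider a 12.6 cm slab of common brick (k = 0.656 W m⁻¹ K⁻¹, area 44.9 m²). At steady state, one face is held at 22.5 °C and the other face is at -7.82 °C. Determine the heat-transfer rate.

Q = kA·ΔT/L = 0.656 × 44.9 × |22.5 °C − -7.82 °C| / 0.126 = 7090 W

Q = 7.09 kW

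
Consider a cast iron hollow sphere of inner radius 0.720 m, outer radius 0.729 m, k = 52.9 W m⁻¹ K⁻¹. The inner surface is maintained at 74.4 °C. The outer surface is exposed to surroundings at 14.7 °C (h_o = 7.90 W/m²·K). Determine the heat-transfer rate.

Resistance network (inner→outer):
  R_cast iron = (1/0.720 − 1/0.729)/(4πk) = 0.01715/(4π·52.9) = 2.579×10^-5 K/W
  R_conv,out = 1/(4πr²h) = 1/(4π·0.729²·7.90) = 0.01895 K/W
ΣR = 2.579×10^-5 + 0.01895 = 0.01898 K/W
Q = ΔT/ΣR = (74.4 °C − 14.7 °C)/0.01898 = 3150 W

Q = 3.15 kW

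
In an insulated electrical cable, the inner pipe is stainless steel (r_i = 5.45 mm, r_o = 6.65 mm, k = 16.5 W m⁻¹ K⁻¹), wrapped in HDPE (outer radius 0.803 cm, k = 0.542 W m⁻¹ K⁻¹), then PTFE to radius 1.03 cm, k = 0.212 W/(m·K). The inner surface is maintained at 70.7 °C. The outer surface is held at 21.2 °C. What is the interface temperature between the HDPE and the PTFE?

T = 59.1 °C

Series thermal resistances, inner to outer:
  R'_stainless steel = ln(0.00665/0.00545)/(2πk) = 0.1990/(2π·16.5) = 0.001920 m·K/W
  R'_HDPE = ln(0.00803/0.00665)/(2πk) = 0.1886/(2π·0.542) = 0.05537 m·K/W
  R'_PTFE = ln(0.0103/0.00803)/(2πk) = 0.2490/(2π·0.212) = 0.1869 m·K/W
ΣR = 0.001920 + 0.05537 + 0.1869 = 0.2442 m·K/W
Q' = ΔT/ΣR = (70.7 °C − 21.2 °C)/0.2442 = 202.7 W/m
From the inner boundary to the HDPE/PTFE interface, ΣR_partial = 0.05729 m·K/W.
T_interface = T_in − Q'·ΣR_partial = 70.7 °C − (202.7)(0.05729) = 59.1 °C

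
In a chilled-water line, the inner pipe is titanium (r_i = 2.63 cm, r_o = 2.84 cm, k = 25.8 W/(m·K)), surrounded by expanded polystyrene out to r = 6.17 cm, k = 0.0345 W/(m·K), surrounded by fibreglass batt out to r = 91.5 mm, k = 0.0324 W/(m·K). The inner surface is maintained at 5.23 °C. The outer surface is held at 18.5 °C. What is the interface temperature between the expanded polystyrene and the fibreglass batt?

Resistance network (inner→outer):
  R'_titanium = ln(0.0284/0.0263)/(2πk) = 0.07682/(2π·25.8) = 4.739×10^-4 m·K/W
  R'_expanded polystyrene = ln(0.0617/0.0284)/(2πk) = 0.7759/(2π·0.0345) = 3.579 m·K/W
  R'_fibreglass batt = ln(0.0915/0.0617)/(2πk) = 0.3941/(2π·0.0324) = 1.936 m·K/W
ΣR = 4.739×10^-4 + 3.579 + 1.936 = 5.515 m·K/W
Q' = ΔT/ΣR = (5.23 °C − 18.5 °C)/5.515 = -2.406 W/m
From the inner boundary to the expanded polystyrene/fibreglass batt interface, ΣR_partial = 3.579 m·K/W.
T_interface = T_in − Q'·ΣR_partial = 5.23 °C − (-2.406)(3.579) = 13.8 °C

T = 13.8 °C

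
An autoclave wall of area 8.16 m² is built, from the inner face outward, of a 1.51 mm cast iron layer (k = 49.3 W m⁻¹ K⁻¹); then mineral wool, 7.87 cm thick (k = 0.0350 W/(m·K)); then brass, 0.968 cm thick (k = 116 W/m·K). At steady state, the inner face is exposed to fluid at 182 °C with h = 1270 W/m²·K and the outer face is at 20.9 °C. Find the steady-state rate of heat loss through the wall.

Q = 584 W

Series thermal resistances, inner to outer:
  R_conv,in = 1/(hA) = 1/(1270·8.16) = 9.650×10^-5 K/W
  R_cast iron = L/(kA) = 0.00151/(49.3·8.16) = 3.754×10^-6 K/W
  R_mineral wool = L/(kA) = 0.0787/(0.0350·8.16) = 0.2756 K/W
  R_brass = L/(kA) = 0.00968/(116·8.16) = 1.023×10^-5 K/W
ΣR = 9.650×10^-5 + 3.754×10^-6 + 0.2756 + 1.023×10^-5 = 0.2757 K/W
Q = ΔT/ΣR = (182 °C − 20.9 °C)/0.2757 = 584 W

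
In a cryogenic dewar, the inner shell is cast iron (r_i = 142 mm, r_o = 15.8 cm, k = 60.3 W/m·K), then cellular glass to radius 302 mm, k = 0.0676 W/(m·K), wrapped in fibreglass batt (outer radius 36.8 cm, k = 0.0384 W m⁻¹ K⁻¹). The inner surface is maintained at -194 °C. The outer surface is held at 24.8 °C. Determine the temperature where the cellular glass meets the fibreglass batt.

Series thermal resistances, inner to outer:
  R_cast iron = (1/0.142 − 1/0.158)/(4πk) = 0.7131/(4π·60.3) = 9.411×10^-4 K/W
  R_cellular glass = (1/0.158 − 1/0.302)/(4πk) = 3.018/(4π·0.0676) = 3.553 K/W
  R_fibreglass batt = (1/0.302 − 1/0.368)/(4πk) = 0.5939/(4π·0.0384) = 1.231 K/W
ΣR = 9.411×10^-4 + 3.553 + 1.231 = 4.785 K/W
Q = ΔT/ΣR = (-194 °C − 24.8 °C)/4.785 = -45.73 W
From the inner boundary to the cellular glass/fibreglass batt interface, ΣR_partial = 3.554 K/W.
T_interface = T_in − Q·ΣR_partial = -194 °C − (-45.73)(3.554) = -31.5 °C

T = -31.5 °C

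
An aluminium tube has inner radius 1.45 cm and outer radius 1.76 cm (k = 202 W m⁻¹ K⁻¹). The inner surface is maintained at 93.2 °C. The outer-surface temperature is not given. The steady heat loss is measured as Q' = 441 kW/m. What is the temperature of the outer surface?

T_out = 25.9 °C

Series resistances:
  R'_aluminium = ln(0.0176/0.0145)/(2πk) = 0.1938/(2π·202) = 1.527×10^-4 m·K/W
ΣR = 1.527×10^-4 m·K/W
ΔT = Q'·ΣR = 4.41×10^5 × 1.527×10^-4 = 67.34 K
Heat flows outward, so T_out = T_in − ΔT = 93.2 − 67.34 = 25.9 °C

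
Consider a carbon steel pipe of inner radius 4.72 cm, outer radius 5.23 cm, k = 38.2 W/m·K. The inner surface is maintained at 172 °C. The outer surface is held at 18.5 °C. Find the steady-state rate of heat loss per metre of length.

Q' = 3.59×10^5 W/m

Q' = 2πk·ΔT/ln(r₂/r₁) = 2π × 38.2 × 153.5 / ln(0.0523/0.0472) = 3.59×10^5 W/m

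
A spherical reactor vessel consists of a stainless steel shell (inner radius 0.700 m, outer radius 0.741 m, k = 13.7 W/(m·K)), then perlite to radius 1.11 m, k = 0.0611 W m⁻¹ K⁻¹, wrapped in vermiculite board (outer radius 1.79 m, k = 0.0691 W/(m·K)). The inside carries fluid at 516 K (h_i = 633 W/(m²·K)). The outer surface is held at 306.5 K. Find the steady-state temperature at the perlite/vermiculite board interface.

T = 391 K

Resistance network (inner→outer):
  R_conv,in = 1/(4πr²h) = 1/(4π·0.700²·633) = 2.566×10^-4 K/W
  R_stainless steel = (1/0.700 − 1/0.741)/(4πk) = 0.07904/(4π·13.7) = 4.591×10^-4 K/W
  R_perlite = (1/0.741 − 1/1.11)/(4πk) = 0.4486/(4π·0.0611) = 0.5843 K/W
  R_vermiculite board = (1/1.11 − 1/1.79)/(4πk) = 0.3422/(4π·0.0691) = 0.3941 K/W
ΣR = 2.566×10^-4 + 4.591×10^-4 + 0.5843 + 0.3941 = 0.9791 K/W
Q = ΔT/ΣR = (516 K − 306.5 K)/0.9791 = 214.0 W
From the inner boundary to the perlite/vermiculite board interface, ΣR_partial = 0.5850 K/W.
T_interface = T_in − Q·ΣR_partial = 516 K − (214.0)(0.5850) = 391 K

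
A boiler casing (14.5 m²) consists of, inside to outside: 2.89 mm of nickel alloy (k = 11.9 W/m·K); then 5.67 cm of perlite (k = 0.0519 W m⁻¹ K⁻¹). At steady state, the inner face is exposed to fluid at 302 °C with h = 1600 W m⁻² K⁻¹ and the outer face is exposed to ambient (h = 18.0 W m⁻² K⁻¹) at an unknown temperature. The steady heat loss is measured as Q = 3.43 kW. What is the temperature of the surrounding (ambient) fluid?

Sum the resistances:
  R_conv,in = 1/(hA) = 1/(1600·14.5) = 4.310×10^-5 K/W
  R_nickel alloy = L/(kA) = 0.00289/(11.9·14.5) = 1.675×10^-5 K/W
  R_perlite = L/(kA) = 0.0567/(0.0519·14.5) = 0.07534 K/W
  R_conv,out = 1/(hA) = 1/(18.0·14.5) = 0.003831 K/W
ΣR = 0.07924 K/W
ΔT = Q·ΣR = 3430 × 0.07924 = 271.8 K
Heat flows outward, so T_out = T_in − ΔT = 302 − 271.8 = 30.2 °C

T_out = 30.2 °C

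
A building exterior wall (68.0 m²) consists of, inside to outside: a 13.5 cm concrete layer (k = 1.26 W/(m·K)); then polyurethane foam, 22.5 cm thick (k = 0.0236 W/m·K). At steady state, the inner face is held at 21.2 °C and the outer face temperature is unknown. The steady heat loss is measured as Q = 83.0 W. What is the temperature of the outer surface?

T_out = 9.43 °C

Sum the resistances:
  R_concrete = L/(kA) = 0.135/(1.26·68.0) = 0.001576 K/W
  R_polyurethane foam = L/(kA) = 0.225/(0.0236·68.0) = 0.1402 K/W
ΣR = 0.1418 K/W
ΔT = Q·ΣR = 83.0 × 0.1418 = 11.77 K
Heat flows outward, so T_out = T_in − ΔT = 21.2 − 11.77 = 9.43 °C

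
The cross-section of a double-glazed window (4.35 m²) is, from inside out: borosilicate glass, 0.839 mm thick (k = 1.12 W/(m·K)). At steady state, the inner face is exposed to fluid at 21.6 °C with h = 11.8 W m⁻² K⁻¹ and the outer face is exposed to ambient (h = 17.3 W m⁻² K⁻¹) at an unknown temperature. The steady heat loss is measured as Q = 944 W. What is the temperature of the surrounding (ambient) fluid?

T_out = -9.50 °C

Series resistances:
  R_conv,in = 1/(hA) = 1/(11.8·4.35) = 0.01948 K/W
  R_borosilicate glass = L/(kA) = 8.39×10^-4/(1.12·4.35) = 1.722×10^-4 K/W
  R_conv,out = 1/(hA) = 1/(17.3·4.35) = 0.01329 K/W
ΣR = 0.03294 K/W
ΔT = Q·ΣR = 944 × 0.03294 = 31.10 K
Heat flows outward, so T_out = T_in − ΔT = 21.6 − 31.10 = -9.50 °C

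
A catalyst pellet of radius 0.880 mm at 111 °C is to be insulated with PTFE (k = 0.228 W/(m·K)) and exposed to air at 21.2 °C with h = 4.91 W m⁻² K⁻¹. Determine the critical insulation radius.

r_cr = 9.29 cm

For a sphere, r_cr = 2k_ins/h = 2·0.228/4.91 = 0.0929 m = 9.29 cm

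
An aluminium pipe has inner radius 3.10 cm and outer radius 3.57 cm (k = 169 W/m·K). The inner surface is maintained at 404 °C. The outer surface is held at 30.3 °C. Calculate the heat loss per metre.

Q' = 2810 kW/m

Q' = 2πk·ΔT/ln(r₂/r₁) = 2π × 169 × 373.7 / ln(0.0357/0.0310) = 2.81×10^6 W/m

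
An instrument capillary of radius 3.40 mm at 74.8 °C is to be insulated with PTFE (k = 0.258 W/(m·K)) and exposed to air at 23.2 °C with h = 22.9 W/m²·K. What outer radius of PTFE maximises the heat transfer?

r_cr = 1.13 cm

For a cylinder, r_cr = k_ins/h = 0.258/22.9 = 0.0113 m = 1.13 cm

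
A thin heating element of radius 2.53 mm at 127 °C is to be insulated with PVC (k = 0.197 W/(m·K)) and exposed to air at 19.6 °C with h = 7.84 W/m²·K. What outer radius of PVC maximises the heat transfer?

For a cylinder, r_cr = k_ins/h = 0.197/7.84 = 0.0251 m = 2.51 cm

r_cr = 2.51 cm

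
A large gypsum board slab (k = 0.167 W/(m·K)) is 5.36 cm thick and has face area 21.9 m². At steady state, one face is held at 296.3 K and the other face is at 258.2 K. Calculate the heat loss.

Q = kA·ΔT/L = 0.167 × 21.9 × |296.3 K − 258.2 K| / 0.0536 = 2600 W

Q = 2.60 kW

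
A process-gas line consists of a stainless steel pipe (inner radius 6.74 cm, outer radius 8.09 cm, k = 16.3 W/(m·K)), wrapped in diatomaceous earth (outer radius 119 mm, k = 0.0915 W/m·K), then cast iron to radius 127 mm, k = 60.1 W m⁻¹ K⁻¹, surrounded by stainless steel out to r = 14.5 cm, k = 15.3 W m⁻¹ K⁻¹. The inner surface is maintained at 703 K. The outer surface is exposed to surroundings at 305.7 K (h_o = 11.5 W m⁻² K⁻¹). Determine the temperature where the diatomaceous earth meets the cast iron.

T = 355.7 K

Resistance network (inner→outer):
  R'_stainless steel = ln(0.0809/0.0674)/(2πk) = 0.1826/(2π·16.3) = 0.001783 m·K/W
  R'_diatomaceous earth = ln(0.119/0.0809)/(2πk) = 0.3859/(2π·0.0915) = 0.6713 m·K/W
  R'_cast iron = ln(0.127/0.119)/(2πk) = 0.06506/(2π·60.1) = 1.723×10^-4 m·K/W
  R'_stainless steel = ln(0.145/0.127)/(2πk) = 0.1325/(2π·15.3) = 0.001379 m·K/W
  R'_conv,out = 1/(2πr h) = 1/(2π·0.145·11.5) = 0.09545 m·K/W
ΣR = 0.001783 + 0.6713 + 1.723×10^-4 + 0.001379 + 0.09545 = 0.7701 m·K/W
Q' = ΔT/ΣR = (703 K − 305.7 K)/0.7701 = 515.9 W/m
From the inner boundary to the diatomaceous earth/cast iron interface, ΣR_partial = 0.6731 m·K/W.
T_interface = T_in − Q'·ΣR_partial = 703 K − (515.9)(0.6731) = 355.7 K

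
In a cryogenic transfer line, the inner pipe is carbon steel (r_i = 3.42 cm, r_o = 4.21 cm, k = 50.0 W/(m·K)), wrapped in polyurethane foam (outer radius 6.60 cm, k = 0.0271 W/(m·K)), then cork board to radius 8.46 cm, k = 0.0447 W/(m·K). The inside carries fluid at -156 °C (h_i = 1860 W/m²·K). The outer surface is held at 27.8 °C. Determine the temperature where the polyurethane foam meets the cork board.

T = -18.3 °C

Treat each layer as a resistance in series:
  R'_conv,in = 1/(2πr h) = 1/(2π·0.0342·1860) = 0.002502 m·K/W
  R'_carbon steel = ln(0.0421/0.0342)/(2πk) = 0.2078/(2π·50.0) = 6.615×10^-4 m·K/W
  R'_polyurethane foam = ln(0.0660/0.0421)/(2πk) = 0.4496/(2π·0.0271) = 2.640 m·K/W
  R'_cork board = ln(0.0846/0.0660)/(2πk) = 0.2483/(2π·0.0447) = 0.8840 m·K/W
ΣR = 0.002502 + 6.615×10^-4 + 2.640 + 0.8840 = 3.527 m·K/W
Q' = ΔT/ΣR = (-156 °C − 27.8 °C)/3.527 = -52.11 W/m
From the inner boundary to the polyurethane foam/cork board interface, ΣR_partial = 2.643 m·K/W.
T_interface = T_in − Q'·ΣR_partial = -156 °C − (-52.11)(2.643) = -18.3 °C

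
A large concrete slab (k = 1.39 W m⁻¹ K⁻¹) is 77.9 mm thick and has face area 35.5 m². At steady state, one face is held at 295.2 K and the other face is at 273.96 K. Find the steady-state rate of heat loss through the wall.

Q = 13500 W

Q = kA·ΔT/L = 1.39 × 35.5 × |295.2 K − 273.96 K| / 0.0779 = 13500 W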